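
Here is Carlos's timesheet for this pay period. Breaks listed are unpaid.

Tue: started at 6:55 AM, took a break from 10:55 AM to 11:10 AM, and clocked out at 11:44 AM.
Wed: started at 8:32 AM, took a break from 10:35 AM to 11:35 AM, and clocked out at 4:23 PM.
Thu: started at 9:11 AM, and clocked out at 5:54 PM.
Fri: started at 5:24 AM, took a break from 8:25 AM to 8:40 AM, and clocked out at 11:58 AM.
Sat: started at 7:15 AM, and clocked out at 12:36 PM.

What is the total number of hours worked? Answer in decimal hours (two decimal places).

Tue: 6:55 AM–11:44 AM = 4 h 49 min; less 15 min break → 4 h 34 min
Wed: 8:32 AM–4:23 PM = 7 h 51 min; less 60 min break → 6 h 51 min
Thu: 9:11 AM–5:54 PM = 8 h 43 min
Fri: 5:24 AM–11:58 AM = 6 h 34 min; less 15 min break → 6 h 19 min
Sat: 7:15 AM–12:36 PM = 5 h 21 min
Total: 4 h 34 min + 6 h 51 min + 8 h 43 min + 6 h 19 min + 5 h 21 min = 31 h 48 min.

31.80 hours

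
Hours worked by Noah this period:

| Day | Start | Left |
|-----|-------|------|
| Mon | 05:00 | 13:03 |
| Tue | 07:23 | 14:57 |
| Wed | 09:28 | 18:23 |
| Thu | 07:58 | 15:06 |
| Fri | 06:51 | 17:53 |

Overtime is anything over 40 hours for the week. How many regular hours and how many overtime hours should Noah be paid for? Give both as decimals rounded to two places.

Regular 40.00 hours, overtime 2.70 hours

Mon: 05:00–13:03 = 8 h 3 min
Tue: 07:23–14:57 = 7 h 34 min
Wed: 09:28–18:23 = 8 h 55 min
Thu: 07:58–15:06 = 7 h 8 min
Fri: 06:51–17:53 = 11 h 2 min
Total worked: 42 h 42 min = 42.70 h.
Threshold 40 h → overtime 2 h 42 min, regular 40 h 0 min.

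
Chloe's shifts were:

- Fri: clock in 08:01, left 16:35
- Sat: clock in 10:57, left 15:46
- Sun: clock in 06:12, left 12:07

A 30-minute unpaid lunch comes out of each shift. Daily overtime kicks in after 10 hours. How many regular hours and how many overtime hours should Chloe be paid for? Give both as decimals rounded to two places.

Fri: 08:01–16:35 = 8 h 34 min; less 30 min break → 8 h 4 min
Sat: 10:57–15:46 = 4 h 49 min; less 30 min break → 4 h 19 min
Sun: 06:12–12:07 = 5 h 55 min; less 30 min break → 5 h 25 min
Fri reg 8 h 4 min / OT 0 h 0 min; Sat reg 4 h 19 min / OT 0 h 0 min; Sun reg 5 h 25 min / OT 0 h 0 min.
Totals: regular 17 h 48 min, overtime 0 h 0 min.

Regular 17.80 hours, overtime 0.00 hours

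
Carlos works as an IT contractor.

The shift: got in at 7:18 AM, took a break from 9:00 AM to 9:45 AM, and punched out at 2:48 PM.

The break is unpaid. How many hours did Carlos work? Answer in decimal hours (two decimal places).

6.75 hours

The shift: 7:18 AM–2:48 PM = 7 h 30 min; less 45 min break → 6 h 45 min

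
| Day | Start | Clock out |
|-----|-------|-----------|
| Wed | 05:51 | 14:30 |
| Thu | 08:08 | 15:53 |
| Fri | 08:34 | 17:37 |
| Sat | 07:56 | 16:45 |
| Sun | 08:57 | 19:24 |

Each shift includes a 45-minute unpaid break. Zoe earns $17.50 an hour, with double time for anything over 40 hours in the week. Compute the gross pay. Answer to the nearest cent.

Wed: 05:51–14:30 = 8 h 39 min; less 45 min break → 7 h 54 min
Thu: 08:08–15:53 = 7 h 45 min; less 45 min break → 7 h 0 min
Fri: 08:34–17:37 = 9 h 3 min; less 45 min break → 8 h 18 min
Sat: 07:56–16:45 = 8 h 49 min; less 45 min break → 8 h 4 min
Sun: 08:57–19:24 = 10 h 27 min; less 45 min break → 9 h 42 min
Total worked: 40 h 58 min = 2458 min.
Regular 40 h 0 min = 2400 min at $17.50/h; overtime 0 h 58 min = 58 min at $35.00/h.
Pay = (2400 × $17.50 + 58 × $35.00) ÷ 60 = $733.83.

$733.83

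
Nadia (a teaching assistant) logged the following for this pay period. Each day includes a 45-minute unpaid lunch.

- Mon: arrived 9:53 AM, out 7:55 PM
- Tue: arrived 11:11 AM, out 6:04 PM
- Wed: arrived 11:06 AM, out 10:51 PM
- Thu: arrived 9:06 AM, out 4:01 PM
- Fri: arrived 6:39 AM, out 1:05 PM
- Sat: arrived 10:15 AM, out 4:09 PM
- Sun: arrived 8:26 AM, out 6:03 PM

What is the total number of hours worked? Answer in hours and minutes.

52 h 17 min

Mon: 9:53 AM–7:55 PM = 10 h 2 min; less 45 min break → 9 h 17 min
Tue: 11:11 AM–6:04 PM = 6 h 53 min; less 45 min break → 6 h 8 min
Wed: 11:06 AM–10:51 PM = 11 h 45 min; less 45 min break → 11 h 0 min
Thu: 9:06 AM–4:01 PM = 6 h 55 min; less 45 min break → 6 h 10 min
Fri: 6:39 AM–1:05 PM = 6 h 26 min; less 45 min break → 5 h 41 min
Sat: 10:15 AM–4:09 PM = 5 h 54 min; less 45 min break → 5 h 9 min
Sun: 8:26 AM–6:03 PM = 9 h 37 min; less 45 min break → 8 h 52 min
Total: 9 h 17 min + 6 h 8 min + 11 h 0 min + 6 h 10 min + 5 h 41 min + 5 h 9 min + 8 h 52 min = 52 h 17 min.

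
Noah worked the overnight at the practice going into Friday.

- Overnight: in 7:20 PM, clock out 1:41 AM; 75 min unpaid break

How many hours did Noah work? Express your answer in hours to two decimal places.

Overnight: 7:20 PM → midnight = 4 h 40 min; midnight → 1:41 AM = 1 h 41 min; span 6 h 21 min; less 75 min break → 5 h 6 min

5.10 hours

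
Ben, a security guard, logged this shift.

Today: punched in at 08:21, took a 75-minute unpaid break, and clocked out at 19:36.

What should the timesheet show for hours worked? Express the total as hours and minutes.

Today: 08:21–19:36 = 11 h 15 min; less 75 min break → 10 h 0 min

10 h 0 min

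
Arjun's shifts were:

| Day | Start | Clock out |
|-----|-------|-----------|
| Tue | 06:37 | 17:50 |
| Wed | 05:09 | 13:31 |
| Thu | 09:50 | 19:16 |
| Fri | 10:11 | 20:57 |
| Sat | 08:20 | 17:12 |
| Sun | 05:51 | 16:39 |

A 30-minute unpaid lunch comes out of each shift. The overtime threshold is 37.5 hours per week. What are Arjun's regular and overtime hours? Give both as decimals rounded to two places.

Tue: 06:37–17:50 = 11 h 13 min; less 30 min break → 10 h 43 min
Wed: 05:09–13:31 = 8 h 22 min; less 30 min break → 7 h 52 min
Thu: 09:50–19:16 = 9 h 26 min; less 30 min break → 8 h 56 min
Fri: 10:11–20:57 = 10 h 46 min; less 30 min break → 10 h 16 min
Sat: 08:20–17:12 = 8 h 52 min; less 30 min break → 8 h 22 min
Sun: 05:51–16:39 = 10 h 48 min; less 30 min break → 10 h 18 min
Total worked: 56 h 27 min = 56.45 h.
Threshold 37.5 h → overtime 18 h 57 min, regular 37 h 30 min.

Regular 37.50 hours, overtime 18.95 hours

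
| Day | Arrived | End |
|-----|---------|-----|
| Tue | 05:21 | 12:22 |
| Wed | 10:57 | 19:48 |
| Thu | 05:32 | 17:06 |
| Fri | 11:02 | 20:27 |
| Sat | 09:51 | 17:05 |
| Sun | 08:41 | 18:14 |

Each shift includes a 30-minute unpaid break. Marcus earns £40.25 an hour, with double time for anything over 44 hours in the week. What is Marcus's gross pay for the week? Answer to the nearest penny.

Tue: 05:21–12:22 = 7 h 1 min; less 30 min break → 6 h 31 min
Wed: 10:57–19:48 = 8 h 51 min; less 30 min break → 8 h 21 min
Thu: 05:32–17:06 = 11 h 34 min; less 30 min break → 11 h 4 min
Fri: 11:02–20:27 = 9 h 25 min; less 30 min break → 8 h 55 min
Sat: 09:51–17:05 = 7 h 14 min; less 30 min break → 6 h 44 min
Sun: 08:41–18:14 = 9 h 33 min; less 30 min break → 9 h 3 min
Total worked: 50 h 38 min = 3038 min.
Regular 44 h 0 min = 2640 min at £40.25/h; overtime 6 h 38 min = 398 min at £80.50/h.
Pay = (2640 × £40.25 + 398 × £80.50) ÷ 60 = £2304.98.

£2304.98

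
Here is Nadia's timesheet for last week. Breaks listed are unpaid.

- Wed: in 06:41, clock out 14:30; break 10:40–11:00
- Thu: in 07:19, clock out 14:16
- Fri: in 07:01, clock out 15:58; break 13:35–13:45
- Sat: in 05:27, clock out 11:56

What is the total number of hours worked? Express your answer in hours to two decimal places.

29.70 hours

Wed: 06:41–14:30 = 7 h 49 min; less 20 min break → 7 h 29 min
Thu: 07:19–14:16 = 6 h 57 min
Fri: 07:01–15:58 = 8 h 57 min; less 10 min break → 8 h 47 min
Sat: 05:27–11:56 = 6 h 29 min
Total: 7 h 29 min + 6 h 57 min + 8 h 47 min + 6 h 29 min = 29 h 42 min.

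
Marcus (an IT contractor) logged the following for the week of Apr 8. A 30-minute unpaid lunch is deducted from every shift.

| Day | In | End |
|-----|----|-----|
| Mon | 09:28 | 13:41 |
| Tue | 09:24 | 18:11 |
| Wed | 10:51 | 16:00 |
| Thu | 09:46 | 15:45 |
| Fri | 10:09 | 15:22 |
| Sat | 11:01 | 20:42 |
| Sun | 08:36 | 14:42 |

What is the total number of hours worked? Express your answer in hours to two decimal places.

41.63 hours

Mon: 09:28–13:41 = 4 h 13 min; less 30 min break → 3 h 43 min
Tue: 09:24–18:11 = 8 h 47 min; less 30 min break → 8 h 17 min
Wed: 10:51–16:00 = 5 h 9 min; less 30 min break → 4 h 39 min
Thu: 09:46–15:45 = 5 h 59 min; less 30 min break → 5 h 29 min
Fri: 10:09–15:22 = 5 h 13 min; less 30 min break → 4 h 43 min
Sat: 11:01–20:42 = 9 h 41 min; less 30 min break → 9 h 11 min
Sun: 08:36–14:42 = 6 h 6 min; less 30 min break → 5 h 36 min
Total: 3 h 43 min + 8 h 17 min + 4 h 39 min + 5 h 29 min + 4 h 43 min + 9 h 11 min + 5 h 36 min = 41 h 38 min.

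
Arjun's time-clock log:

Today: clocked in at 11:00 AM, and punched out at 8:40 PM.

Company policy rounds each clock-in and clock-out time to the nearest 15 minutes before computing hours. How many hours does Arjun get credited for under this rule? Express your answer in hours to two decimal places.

Today: in 11:00 AM→11:00 AM, out 8:40 PM→8:45 PM; 9 h 45 min

9.75 hours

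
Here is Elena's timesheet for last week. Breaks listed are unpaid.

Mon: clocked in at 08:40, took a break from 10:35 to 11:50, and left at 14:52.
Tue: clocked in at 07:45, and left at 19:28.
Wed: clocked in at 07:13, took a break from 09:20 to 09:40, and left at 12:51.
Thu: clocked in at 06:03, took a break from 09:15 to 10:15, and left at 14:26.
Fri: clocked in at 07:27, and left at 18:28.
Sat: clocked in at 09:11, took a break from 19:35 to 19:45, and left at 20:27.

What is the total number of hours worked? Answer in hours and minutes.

Mon: 08:40–14:52 = 6 h 12 min; less 75 min break → 4 h 57 min
Tue: 07:45–19:28 = 11 h 43 min
Wed: 07:13–12:51 = 5 h 38 min; less 20 min break → 5 h 18 min
Thu: 06:03–14:26 = 8 h 23 min; less 60 min break → 7 h 23 min
Fri: 07:27–18:28 = 11 h 1 min
Sat: 09:11–20:27 = 11 h 16 min; less 10 min break → 11 h 6 min
Total: 4 h 57 min + 11 h 43 min + 5 h 18 min + 7 h 23 min + 11 h 1 min + 11 h 6 min = 51 h 28 min.

51 h 28 min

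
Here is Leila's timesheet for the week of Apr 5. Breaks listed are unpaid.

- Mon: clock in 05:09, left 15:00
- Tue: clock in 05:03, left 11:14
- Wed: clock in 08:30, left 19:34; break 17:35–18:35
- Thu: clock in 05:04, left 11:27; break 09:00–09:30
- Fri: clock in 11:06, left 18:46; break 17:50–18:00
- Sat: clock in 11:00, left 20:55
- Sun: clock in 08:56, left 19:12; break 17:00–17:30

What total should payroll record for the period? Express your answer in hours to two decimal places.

Mon: 05:09–15:00 = 9 h 51 min
Tue: 05:03–11:14 = 6 h 11 min
Wed: 08:30–19:34 = 11 h 4 min; less 60 min break → 10 h 4 min
Thu: 05:04–11:27 = 6 h 23 min; less 30 min break → 5 h 53 min
Fri: 11:06–18:46 = 7 h 40 min; less 10 min break → 7 h 30 min
Sat: 11:00–20:55 = 9 h 55 min
Sun: 08:56–19:12 = 10 h 16 min; less 30 min break → 9 h 46 min
Total: 9 h 51 min + 6 h 11 min + 10 h 4 min + 5 h 53 min + 7 h 30 min + 9 h 55 min + 9 h 46 min = 59 h 10 min.

59.17 hours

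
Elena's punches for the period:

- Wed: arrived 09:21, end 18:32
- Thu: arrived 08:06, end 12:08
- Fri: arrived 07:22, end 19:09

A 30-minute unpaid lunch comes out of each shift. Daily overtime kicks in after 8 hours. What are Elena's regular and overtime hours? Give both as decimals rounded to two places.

Regular 19.53 hours, overtime 3.97 hours

Wed: 09:21–18:32 = 9 h 11 min; less 30 min break → 8 h 41 min
Thu: 08:06–12:08 = 4 h 2 min; less 30 min break → 3 h 32 min
Fri: 07:22–19:09 = 11 h 47 min; less 30 min break → 11 h 17 min
Wed reg 8 h 0 min / OT 0 h 41 min; Thu reg 3 h 32 min / OT 0 h 0 min; Fri reg 8 h 0 min / OT 3 h 17 min.
Totals: regular 19 h 32 min, overtime 3 h 58 min.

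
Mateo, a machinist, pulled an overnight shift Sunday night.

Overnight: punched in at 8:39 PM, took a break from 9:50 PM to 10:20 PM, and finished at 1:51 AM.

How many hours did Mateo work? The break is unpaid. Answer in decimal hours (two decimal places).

Overnight: 8:39 PM → midnight = 3 h 21 min; midnight → 1:51 AM = 1 h 51 min; span 5 h 12 min; less 30 min break → 4 h 42 min

4.70 hours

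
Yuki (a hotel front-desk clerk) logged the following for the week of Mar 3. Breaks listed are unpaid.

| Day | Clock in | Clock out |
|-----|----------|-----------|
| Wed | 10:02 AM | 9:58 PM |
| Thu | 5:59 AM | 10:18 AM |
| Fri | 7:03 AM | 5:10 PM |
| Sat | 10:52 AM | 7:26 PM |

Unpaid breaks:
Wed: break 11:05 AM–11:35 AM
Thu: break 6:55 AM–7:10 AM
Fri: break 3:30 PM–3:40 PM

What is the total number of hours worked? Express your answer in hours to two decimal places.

34.02 hours

Wed: 10:02 AM–9:58 PM = 11 h 56 min; less 30 min break → 11 h 26 min
Thu: 5:59 AM–10:18 AM = 4 h 19 min; less 15 min break → 4 h 4 min
Fri: 7:03 AM–5:10 PM = 10 h 7 min; less 10 min break → 9 h 57 min
Sat: 10:52 AM–7:26 PM = 8 h 34 min
Total: 11 h 26 min + 4 h 4 min + 9 h 57 min + 8 h 34 min = 34 h 1 min.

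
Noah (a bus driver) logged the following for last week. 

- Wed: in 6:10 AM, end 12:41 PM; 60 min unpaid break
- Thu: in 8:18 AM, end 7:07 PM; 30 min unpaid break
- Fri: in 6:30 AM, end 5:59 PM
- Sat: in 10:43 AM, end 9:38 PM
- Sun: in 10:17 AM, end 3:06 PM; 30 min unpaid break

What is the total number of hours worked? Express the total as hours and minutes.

Wed: 6:10 AM–12:41 PM = 6 h 31 min; less 60 min break → 5 h 31 min
Thu: 8:18 AM–7:07 PM = 10 h 49 min; less 30 min break → 10 h 19 min
Fri: 6:30 AM–5:59 PM = 11 h 29 min
Sat: 10:43 AM–9:38 PM = 10 h 55 min
Sun: 10:17 AM–3:06 PM = 4 h 49 min; less 30 min break → 4 h 19 min
Total: 5 h 31 min + 10 h 19 min + 11 h 29 min + 10 h 55 min + 4 h 19 min = 42 h 33 min.

42 h 33 min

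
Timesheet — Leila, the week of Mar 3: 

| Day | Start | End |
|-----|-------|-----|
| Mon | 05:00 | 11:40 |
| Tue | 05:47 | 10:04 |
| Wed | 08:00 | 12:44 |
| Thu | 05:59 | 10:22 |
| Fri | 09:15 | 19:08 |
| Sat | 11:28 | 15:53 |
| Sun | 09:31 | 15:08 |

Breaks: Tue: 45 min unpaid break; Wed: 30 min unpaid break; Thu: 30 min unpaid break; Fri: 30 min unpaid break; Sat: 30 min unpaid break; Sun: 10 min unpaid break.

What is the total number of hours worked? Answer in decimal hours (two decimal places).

Mon: 05:00–11:40 = 6 h 40 min
Tue: 05:47–10:04 = 4 h 17 min; less 45 min break → 3 h 32 min
Wed: 08:00–12:44 = 4 h 44 min; less 30 min break → 4 h 14 min
Thu: 05:59–10:22 = 4 h 23 min; less 30 min break → 3 h 53 min
Fri: 09:15–19:08 = 9 h 53 min; less 30 min break → 9 h 23 min
Sat: 11:28–15:53 = 4 h 25 min; less 30 min break → 3 h 55 min
Sun: 09:31–15:08 = 5 h 37 min; less 10 min break → 5 h 27 min
Total: 6 h 40 min + 3 h 32 min + 4 h 14 min + 3 h 53 min + 9 h 23 min + 3 h 55 min + 5 h 27 min = 37 h 4 min.

37.07 hours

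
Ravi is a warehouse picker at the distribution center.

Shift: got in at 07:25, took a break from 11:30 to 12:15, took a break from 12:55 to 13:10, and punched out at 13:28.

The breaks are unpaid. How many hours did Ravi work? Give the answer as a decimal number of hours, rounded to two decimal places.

5.05 hours

Shift: 07:25–13:28 = 6 h 3 min; less 60 min break → 5 h 3 min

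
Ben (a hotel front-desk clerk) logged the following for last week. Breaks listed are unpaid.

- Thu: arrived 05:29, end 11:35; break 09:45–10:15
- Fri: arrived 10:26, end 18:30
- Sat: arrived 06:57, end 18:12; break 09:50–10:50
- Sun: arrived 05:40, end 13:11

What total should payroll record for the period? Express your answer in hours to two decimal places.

31.43 hours

Thu: 05:29–11:35 = 6 h 6 min; less 30 min break → 5 h 36 min
Fri: 10:26–18:30 = 8 h 4 min
Sat: 06:57–18:12 = 11 h 15 min; less 60 min break → 10 h 15 min
Sun: 05:40–13:11 = 7 h 31 min
Total: 5 h 36 min + 8 h 4 min + 10 h 15 min + 7 h 31 min = 31 h 26 min.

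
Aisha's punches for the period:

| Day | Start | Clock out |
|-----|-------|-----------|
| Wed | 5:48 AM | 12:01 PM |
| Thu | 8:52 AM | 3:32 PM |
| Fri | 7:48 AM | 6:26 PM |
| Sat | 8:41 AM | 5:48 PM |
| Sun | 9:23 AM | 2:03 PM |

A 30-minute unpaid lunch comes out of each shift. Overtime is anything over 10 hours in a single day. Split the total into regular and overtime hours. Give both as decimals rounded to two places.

Regular 34.67 hours, overtime 0.13 hours

Wed: 5:48 AM–12:01 PM = 6 h 13 min; less 30 min break → 5 h 43 min
Thu: 8:52 AM–3:32 PM = 6 h 40 min; less 30 min break → 6 h 10 min
Fri: 7:48 AM–6:26 PM = 10 h 38 min; less 30 min break → 10 h 8 min
Sat: 8:41 AM–5:48 PM = 9 h 7 min; less 30 min break → 8 h 37 min
Sun: 9:23 AM–2:03 PM = 4 h 40 min; less 30 min break → 4 h 10 min
Wed reg 5 h 43 min / OT 0 h 0 min; Thu reg 6 h 10 min / OT 0 h 0 min; Fri reg 10 h 0 min / OT 0 h 8 min; Sat reg 8 h 37 min / OT 0 h 0 min; Sun reg 4 h 10 min / OT 0 h 0 min.
Totals: regular 34 h 40 min, overtime 0 h 8 min.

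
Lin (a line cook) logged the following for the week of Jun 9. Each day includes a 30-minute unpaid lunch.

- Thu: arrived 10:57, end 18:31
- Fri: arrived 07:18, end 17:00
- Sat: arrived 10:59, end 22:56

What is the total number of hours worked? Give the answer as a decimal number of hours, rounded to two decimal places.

Thu: 10:57–18:31 = 7 h 34 min; less 30 min break → 7 h 4 min
Fri: 07:18–17:00 = 9 h 42 min; less 30 min break → 9 h 12 min
Sat: 10:59–22:56 = 11 h 57 min; less 30 min break → 11 h 27 min
Total: 7 h 4 min + 9 h 12 min + 11 h 27 min = 27 h 43 min.

27.72 hours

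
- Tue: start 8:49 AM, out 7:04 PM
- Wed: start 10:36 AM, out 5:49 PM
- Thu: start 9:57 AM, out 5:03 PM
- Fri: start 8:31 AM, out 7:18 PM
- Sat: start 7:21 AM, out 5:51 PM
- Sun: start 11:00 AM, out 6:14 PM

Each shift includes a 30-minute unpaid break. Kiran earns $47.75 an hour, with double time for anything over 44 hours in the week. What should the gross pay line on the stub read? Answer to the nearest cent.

$2681.96

Tue: 8:49 AM–7:04 PM = 10 h 15 min; less 30 min break → 9 h 45 min
Wed: 10:36 AM–5:49 PM = 7 h 13 min; less 30 min break → 6 h 43 min
Thu: 9:57 AM–5:03 PM = 7 h 6 min; less 30 min break → 6 h 36 min
Fri: 8:31 AM–7:18 PM = 10 h 47 min; less 30 min break → 10 h 17 min
Sat: 7:21 AM–5:51 PM = 10 h 30 min; less 30 min break → 10 h 0 min
Sun: 11:00 AM–6:14 PM = 7 h 14 min; less 30 min break → 6 h 44 min
Total worked: 50 h 5 min = 3005 min.
Regular 44 h 0 min = 2640 min at $47.75/h; overtime 6 h 5 min = 365 min at $95.50/h.
Pay = (2640 × $47.75 + 365 × $95.50) ÷ 60 = $2681.96.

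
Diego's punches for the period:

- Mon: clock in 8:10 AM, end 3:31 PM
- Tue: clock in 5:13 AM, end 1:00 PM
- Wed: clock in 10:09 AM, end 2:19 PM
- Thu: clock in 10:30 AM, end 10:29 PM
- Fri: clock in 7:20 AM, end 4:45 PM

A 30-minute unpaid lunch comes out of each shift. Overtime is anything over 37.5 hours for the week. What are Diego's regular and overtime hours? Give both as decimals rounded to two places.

Mon: 8:10 AM–3:31 PM = 7 h 21 min; less 30 min break → 6 h 51 min
Tue: 5:13 AM–1:00 PM = 7 h 47 min; less 30 min break → 7 h 17 min
Wed: 10:09 AM–2:19 PM = 4 h 10 min; less 30 min break → 3 h 40 min
Thu: 10:30 AM–10:29 PM = 11 h 59 min; less 30 min break → 11 h 29 min
Fri: 7:20 AM–4:45 PM = 9 h 25 min; less 30 min break → 8 h 55 min
Total worked: 38 h 12 min = 38.20 h.
Threshold 37.5 h → overtime 0 h 42 min, regular 37 h 30 min.

Regular 37.50 hours, overtime 0.70 hours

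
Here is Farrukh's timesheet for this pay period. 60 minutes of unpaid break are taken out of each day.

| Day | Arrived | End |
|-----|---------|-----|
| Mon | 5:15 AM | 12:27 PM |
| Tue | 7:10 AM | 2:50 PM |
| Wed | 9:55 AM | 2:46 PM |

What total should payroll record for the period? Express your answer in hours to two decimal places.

16.72 hours

Mon: 5:15 AM–12:27 PM = 7 h 12 min; less 60 min break → 6 h 12 min
Tue: 7:10 AM–2:50 PM = 7 h 40 min; less 60 min break → 6 h 40 min
Wed: 9:55 AM–2:46 PM = 4 h 51 min; less 60 min break → 3 h 51 min
Total: 6 h 12 min + 6 h 40 min + 3 h 51 min = 16 h 43 min.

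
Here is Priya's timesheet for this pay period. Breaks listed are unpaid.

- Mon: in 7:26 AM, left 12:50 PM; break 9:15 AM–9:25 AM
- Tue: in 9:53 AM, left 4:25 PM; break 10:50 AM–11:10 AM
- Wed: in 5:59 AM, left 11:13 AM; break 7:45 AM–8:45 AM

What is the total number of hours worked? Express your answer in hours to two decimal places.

Mon: 7:26 AM–12:50 PM = 5 h 24 min; less 10 min break → 5 h 14 min
Tue: 9:53 AM–4:25 PM = 6 h 32 min; less 20 min break → 6 h 12 min
Wed: 5:59 AM–11:13 AM = 5 h 14 min; less 60 min break → 4 h 14 min
Total: 5 h 14 min + 6 h 12 min + 4 h 14 min = 15 h 40 min.

15.67 hours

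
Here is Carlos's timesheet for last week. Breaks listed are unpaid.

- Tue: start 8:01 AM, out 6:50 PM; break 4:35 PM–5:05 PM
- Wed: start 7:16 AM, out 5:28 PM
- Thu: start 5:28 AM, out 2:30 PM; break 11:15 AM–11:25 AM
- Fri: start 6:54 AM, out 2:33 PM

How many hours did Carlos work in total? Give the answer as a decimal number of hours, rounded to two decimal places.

37.03 hours

Tue: 8:01 AM–6:50 PM = 10 h 49 min; less 30 min break → 10 h 19 min
Wed: 7:16 AM–5:28 PM = 10 h 12 min
Thu: 5:28 AM–2:30 PM = 9 h 2 min; less 10 min break → 8 h 52 min
Fri: 6:54 AM–2:33 PM = 7 h 39 min
Total: 10 h 19 min + 10 h 12 min + 8 h 52 min + 7 h 39 min = 37 h 2 min.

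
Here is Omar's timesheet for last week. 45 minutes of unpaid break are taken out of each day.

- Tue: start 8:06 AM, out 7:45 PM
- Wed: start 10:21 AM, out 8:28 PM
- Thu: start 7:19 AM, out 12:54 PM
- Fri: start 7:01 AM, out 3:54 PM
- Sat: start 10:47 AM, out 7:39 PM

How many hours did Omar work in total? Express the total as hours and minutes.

Tue: 8:06 AM–7:45 PM = 11 h 39 min; less 45 min break → 10 h 54 min
Wed: 10:21 AM–8:28 PM = 10 h 7 min; less 45 min break → 9 h 22 min
Thu: 7:19 AM–12:54 PM = 5 h 35 min; less 45 min break → 4 h 50 min
Fri: 7:01 AM–3:54 PM = 8 h 53 min; less 45 min break → 8 h 8 min
Sat: 10:47 AM–7:39 PM = 8 h 52 min; less 45 min break → 8 h 7 min
Total: 10 h 54 min + 9 h 22 min + 4 h 50 min + 8 h 8 min + 8 h 7 min = 41 h 21 min.

41 h 21 min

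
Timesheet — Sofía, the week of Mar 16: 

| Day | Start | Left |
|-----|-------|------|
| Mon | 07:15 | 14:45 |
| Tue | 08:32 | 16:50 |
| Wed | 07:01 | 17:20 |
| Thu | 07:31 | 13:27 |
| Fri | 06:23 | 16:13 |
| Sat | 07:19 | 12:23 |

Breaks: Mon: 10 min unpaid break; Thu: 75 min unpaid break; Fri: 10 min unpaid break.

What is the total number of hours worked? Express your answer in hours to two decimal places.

45.37 hours

Mon: 07:15–14:45 = 7 h 30 min; less 10 min break → 7 h 20 min
Tue: 08:32–16:50 = 8 h 18 min
Wed: 07:01–17:20 = 10 h 19 min
Thu: 07:31–13:27 = 5 h 56 min; less 75 min break → 4 h 41 min
Fri: 06:23–16:13 = 9 h 50 min; less 10 min break → 9 h 40 min
Sat: 07:19–12:23 = 5 h 4 min
Total: 7 h 20 min + 8 h 18 min + 10 h 19 min + 4 h 41 min + 9 h 40 min + 5 h 4 min = 45 h 22 min.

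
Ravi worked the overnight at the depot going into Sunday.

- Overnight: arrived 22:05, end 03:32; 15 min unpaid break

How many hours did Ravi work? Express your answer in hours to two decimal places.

5.20 hours

Overnight: 22:05 → midnight = 1 h 55 min; midnight → 03:32 = 3 h 32 min; span 5 h 27 min; less 15 min break → 5 h 12 min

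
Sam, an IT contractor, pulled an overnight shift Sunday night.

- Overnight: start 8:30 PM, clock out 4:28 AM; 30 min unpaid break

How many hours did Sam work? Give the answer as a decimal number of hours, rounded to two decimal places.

Overnight: 8:30 PM → midnight = 3 h 30 min; midnight → 4:28 AM = 4 h 28 min; span 7 h 58 min; less 30 min break → 7 h 28 min

7.47 hours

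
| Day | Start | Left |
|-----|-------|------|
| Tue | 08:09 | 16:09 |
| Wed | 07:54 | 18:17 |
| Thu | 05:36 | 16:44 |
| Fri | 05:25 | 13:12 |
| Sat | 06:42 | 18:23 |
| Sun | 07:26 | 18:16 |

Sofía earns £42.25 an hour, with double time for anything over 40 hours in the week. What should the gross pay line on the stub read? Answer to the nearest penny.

£3364.51

Tue: 08:09–16:09 = 8 h 0 min
Wed: 07:54–18:17 = 10 h 23 min
Thu: 05:36–16:44 = 11 h 8 min
Fri: 05:25–13:12 = 7 h 47 min
Sat: 06:42–18:23 = 11 h 41 min
Sun: 07:26–18:16 = 10 h 50 min
Total worked: 59 h 49 min = 3589 min.
Regular 40 h 0 min = 2400 min at £42.25/h; overtime 19 h 49 min = 1189 min at £84.50/h.
Pay = (2400 × £42.25 + 1189 × £84.50) ÷ 60 = £3364.51.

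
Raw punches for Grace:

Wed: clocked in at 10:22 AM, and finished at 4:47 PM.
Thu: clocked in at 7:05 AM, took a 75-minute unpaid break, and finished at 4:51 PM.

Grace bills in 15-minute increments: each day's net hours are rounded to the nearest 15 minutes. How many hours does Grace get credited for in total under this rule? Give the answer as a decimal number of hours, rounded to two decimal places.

15.00 hours

Wed: 10:22 AM–4:47 PM = 6 h 25 min → rounds to 6 h 30 min
Thu: 7:05 AM–4:51 PM = 9 h 46 min − 75 min = 8 h 31 min → rounds to 8 h 30 min
Total credited: 15 h 0 min.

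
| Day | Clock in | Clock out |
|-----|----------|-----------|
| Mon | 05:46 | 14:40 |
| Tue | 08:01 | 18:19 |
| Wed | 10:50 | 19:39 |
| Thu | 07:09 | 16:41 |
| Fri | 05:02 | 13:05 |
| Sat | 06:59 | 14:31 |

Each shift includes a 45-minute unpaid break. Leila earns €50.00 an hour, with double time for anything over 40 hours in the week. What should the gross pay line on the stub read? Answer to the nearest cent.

Mon: 05:46–14:40 = 8 h 54 min; less 45 min break → 8 h 9 min
Tue: 08:01–18:19 = 10 h 18 min; less 45 min break → 9 h 33 min
Wed: 10:50–19:39 = 8 h 49 min; less 45 min break → 8 h 4 min
Thu: 07:09–16:41 = 9 h 32 min; less 45 min break → 8 h 47 min
Fri: 05:02–13:05 = 8 h 3 min; less 45 min break → 7 h 18 min
Sat: 06:59–14:31 = 7 h 32 min; less 45 min break → 6 h 47 min
Total worked: 48 h 38 min = 2918 min.
Regular 40 h 0 min = 2400 min at €50.00/h; overtime 8 h 38 min = 518 min at €100.00/h.
Pay = (2400 × €50.00 + 518 × €100.00) ÷ 60 = €2863.33.

€2863.33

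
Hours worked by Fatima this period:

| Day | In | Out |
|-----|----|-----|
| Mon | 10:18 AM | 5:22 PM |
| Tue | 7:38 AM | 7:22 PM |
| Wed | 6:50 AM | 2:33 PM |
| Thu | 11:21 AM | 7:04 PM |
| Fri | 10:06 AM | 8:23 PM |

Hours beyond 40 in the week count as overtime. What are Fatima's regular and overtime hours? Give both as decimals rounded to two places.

Regular 40.00 hours, overtime 4.52 hours

Mon: 10:18 AM–5:22 PM = 7 h 4 min
Tue: 7:38 AM–7:22 PM = 11 h 44 min
Wed: 6:50 AM–2:33 PM = 7 h 43 min
Thu: 11:21 AM–7:04 PM = 7 h 43 min
Fri: 10:06 AM–8:23 PM = 10 h 17 min
Total worked: 44 h 31 min = 44.52 h.
Threshold 40 h → overtime 4 h 31 min, regular 40 h 0 min.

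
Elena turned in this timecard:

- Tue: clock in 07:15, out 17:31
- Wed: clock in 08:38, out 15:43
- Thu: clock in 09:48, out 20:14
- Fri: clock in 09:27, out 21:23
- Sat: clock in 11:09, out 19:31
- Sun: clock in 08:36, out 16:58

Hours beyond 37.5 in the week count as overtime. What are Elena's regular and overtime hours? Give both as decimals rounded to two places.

Tue: 07:15–17:31 = 10 h 16 min
Wed: 08:38–15:43 = 7 h 5 min
Thu: 09:48–20:14 = 10 h 26 min
Fri: 09:27–21:23 = 11 h 56 min
Sat: 11:09–19:31 = 8 h 22 min
Sun: 08:36–16:58 = 8 h 22 min
Total worked: 56 h 27 min = 56.45 h.
Threshold 37.5 h → overtime 18 h 57 min, regular 37 h 30 min.

Regular 37.50 hours, overtime 18.95 hours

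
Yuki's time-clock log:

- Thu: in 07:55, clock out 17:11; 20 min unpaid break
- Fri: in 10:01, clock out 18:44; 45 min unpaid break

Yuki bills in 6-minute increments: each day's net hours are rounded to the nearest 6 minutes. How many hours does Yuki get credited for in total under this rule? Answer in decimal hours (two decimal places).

Thu: 07:55–17:11 = 9 h 16 min − 20 min = 8 h 56 min → rounds to 8 h 54 min
Fri: 10:01–18:44 = 8 h 43 min − 45 min = 7 h 58 min → rounds to 8 h 0 min
Total credited: 16 h 54 min.

16.90 hours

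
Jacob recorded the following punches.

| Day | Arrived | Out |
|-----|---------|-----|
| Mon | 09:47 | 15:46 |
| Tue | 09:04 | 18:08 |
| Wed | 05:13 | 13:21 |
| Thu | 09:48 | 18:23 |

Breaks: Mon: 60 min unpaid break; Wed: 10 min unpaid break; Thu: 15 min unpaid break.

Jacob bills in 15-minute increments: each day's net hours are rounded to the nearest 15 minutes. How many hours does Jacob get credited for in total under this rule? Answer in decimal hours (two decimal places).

30.25 hours

Mon: 09:47–15:46 = 5 h 59 min − 60 min = 4 h 59 min → rounds to 5 h 0 min
Tue: 09:04–18:08 = 9 h 4 min → rounds to 9 h 0 min
Wed: 05:13–13:21 = 8 h 8 min − 10 min = 7 h 58 min → rounds to 8 h 0 min
Thu: 09:48–18:23 = 8 h 35 min − 15 min = 8 h 20 min → rounds to 8 h 15 min
Total credited: 30 h 15 min.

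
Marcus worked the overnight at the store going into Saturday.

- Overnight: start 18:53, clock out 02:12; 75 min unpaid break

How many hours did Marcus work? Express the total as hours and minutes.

Overnight: 18:53 → midnight = 5 h 7 min; midnight → 02:12 = 2 h 12 min; span 7 h 19 min; less 75 min break → 6 h 4 min

6 h 4 min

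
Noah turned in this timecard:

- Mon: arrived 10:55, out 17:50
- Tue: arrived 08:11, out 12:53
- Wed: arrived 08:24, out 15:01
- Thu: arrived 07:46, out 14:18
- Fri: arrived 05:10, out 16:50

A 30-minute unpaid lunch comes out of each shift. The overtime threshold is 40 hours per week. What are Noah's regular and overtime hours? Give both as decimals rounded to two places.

Regular 33.93 hours, overtime 0.00 hours

Mon: 10:55–17:50 = 6 h 55 min; less 30 min break → 6 h 25 min
Tue: 08:11–12:53 = 4 h 42 min; less 30 min break → 4 h 12 min
Wed: 08:24–15:01 = 6 h 37 min; less 30 min break → 6 h 7 min
Thu: 07:46–14:18 = 6 h 32 min; less 30 min break → 6 h 2 min
Fri: 05:10–16:50 = 11 h 40 min; less 30 min break → 11 h 10 min
Total worked: 33 h 56 min = 33.93 h.
Threshold 40 h → overtime 0 h 0 min, regular 33 h 56 min.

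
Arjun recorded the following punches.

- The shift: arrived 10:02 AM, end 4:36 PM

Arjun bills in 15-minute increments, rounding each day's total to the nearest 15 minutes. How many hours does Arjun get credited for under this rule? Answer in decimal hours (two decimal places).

6.50 hours

The shift: 10:02 AM–4:36 PM = 6 h 34 min → rounds to 6 h 30 min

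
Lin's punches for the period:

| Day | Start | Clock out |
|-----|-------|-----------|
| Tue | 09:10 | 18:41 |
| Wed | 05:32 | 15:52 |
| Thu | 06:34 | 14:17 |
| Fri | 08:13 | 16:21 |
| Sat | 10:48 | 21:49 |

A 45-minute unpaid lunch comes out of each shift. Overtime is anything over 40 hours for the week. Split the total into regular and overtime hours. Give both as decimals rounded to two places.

Tue: 09:10–18:41 = 9 h 31 min; less 45 min break → 8 h 46 min
Wed: 05:32–15:52 = 10 h 20 min; less 45 min break → 9 h 35 min
Thu: 06:34–14:17 = 7 h 43 min; less 45 min break → 6 h 58 min
Fri: 08:13–16:21 = 8 h 8 min; less 45 min break → 7 h 23 min
Sat: 10:48–21:49 = 11 h 1 min; less 45 min break → 10 h 16 min
Total worked: 42 h 58 min = 42.97 h.
Threshold 40 h → overtime 2 h 58 min, regular 40 h 0 min.

Regular 40.00 hours, overtime 2.97 hours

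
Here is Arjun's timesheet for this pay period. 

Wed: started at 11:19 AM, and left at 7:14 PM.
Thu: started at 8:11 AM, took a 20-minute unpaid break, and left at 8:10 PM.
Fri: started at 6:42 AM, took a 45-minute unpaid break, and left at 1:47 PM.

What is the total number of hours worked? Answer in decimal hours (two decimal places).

25.90 hours

Wed: 11:19 AM–7:14 PM = 7 h 55 min
Thu: 8:11 AM–8:10 PM = 11 h 59 min; less 20 min break → 11 h 39 min
Fri: 6:42 AM–1:47 PM = 7 h 5 min; less 45 min break → 6 h 20 min
Total: 7 h 55 min + 11 h 39 min + 6 h 20 min = 25 h 54 min.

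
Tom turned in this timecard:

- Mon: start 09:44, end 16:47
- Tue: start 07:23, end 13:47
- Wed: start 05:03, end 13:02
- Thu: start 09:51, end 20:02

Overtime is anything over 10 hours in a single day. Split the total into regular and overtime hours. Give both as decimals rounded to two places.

Regular 31.43 hours, overtime 0.18 hours

Mon: 09:44–16:47 = 7 h 3 min
Tue: 07:23–13:47 = 6 h 24 min
Wed: 05:03–13:02 = 7 h 59 min
Thu: 09:51–20:02 = 10 h 11 min
Mon reg 7 h 3 min / OT 0 h 0 min; Tue reg 6 h 24 min / OT 0 h 0 min; Wed reg 7 h 59 min / OT 0 h 0 min; Thu reg 10 h 0 min / OT 0 h 11 min.
Totals: regular 31 h 26 min, overtime 0 h 11 min.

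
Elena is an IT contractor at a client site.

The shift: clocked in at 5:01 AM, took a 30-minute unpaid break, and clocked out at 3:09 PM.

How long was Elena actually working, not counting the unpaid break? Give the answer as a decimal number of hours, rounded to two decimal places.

The shift: 5:01 AM–3:09 PM = 10 h 8 min; less 30 min break → 9 h 38 min

9.63 hours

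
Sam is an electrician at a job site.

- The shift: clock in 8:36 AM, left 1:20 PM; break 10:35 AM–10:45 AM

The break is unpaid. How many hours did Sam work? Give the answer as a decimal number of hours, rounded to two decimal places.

4.57 hours

The shift: 8:36 AM–1:20 PM = 4 h 44 min; less 10 min break → 4 h 34 min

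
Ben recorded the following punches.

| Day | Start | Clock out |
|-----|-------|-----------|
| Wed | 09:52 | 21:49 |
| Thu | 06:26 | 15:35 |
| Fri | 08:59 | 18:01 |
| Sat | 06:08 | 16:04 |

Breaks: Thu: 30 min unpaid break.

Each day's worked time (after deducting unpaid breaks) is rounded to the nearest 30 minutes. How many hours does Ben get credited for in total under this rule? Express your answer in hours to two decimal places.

39.50 hours

Wed: 09:52–21:49 = 11 h 57 min → rounds to 12 h 0 min
Thu: 06:26–15:35 = 9 h 9 min − 30 min = 8 h 39 min → rounds to 8 h 30 min
Fri: 08:59–18:01 = 9 h 2 min → rounds to 9 h 0 min
Sat: 06:08–16:04 = 9 h 56 min → rounds to 10 h 0 min
Total credited: 39 h 30 min.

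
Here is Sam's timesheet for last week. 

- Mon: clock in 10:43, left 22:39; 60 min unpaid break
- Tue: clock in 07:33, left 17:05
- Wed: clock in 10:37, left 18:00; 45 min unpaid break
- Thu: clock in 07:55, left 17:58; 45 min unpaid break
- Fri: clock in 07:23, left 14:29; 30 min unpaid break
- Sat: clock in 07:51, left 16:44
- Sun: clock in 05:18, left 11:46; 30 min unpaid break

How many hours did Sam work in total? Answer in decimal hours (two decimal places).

57.85 hours

Mon: 10:43–22:39 = 11 h 56 min; less 60 min break → 10 h 56 min
Tue: 07:33–17:05 = 9 h 32 min
Wed: 10:37–18:00 = 7 h 23 min; less 45 min break → 6 h 38 min
Thu: 07:55–17:58 = 10 h 3 min; less 45 min break → 9 h 18 min
Fri: 07:23–14:29 = 7 h 6 min; less 30 min break → 6 h 36 min
Sat: 07:51–16:44 = 8 h 53 min
Sun: 05:18–11:46 = 6 h 28 min; less 30 min break → 5 h 58 min
Total: 10 h 56 min + 9 h 32 min + 6 h 38 min + 9 h 18 min + 6 h 36 min + 8 h 53 min + 5 h 58 min = 57 h 51 min.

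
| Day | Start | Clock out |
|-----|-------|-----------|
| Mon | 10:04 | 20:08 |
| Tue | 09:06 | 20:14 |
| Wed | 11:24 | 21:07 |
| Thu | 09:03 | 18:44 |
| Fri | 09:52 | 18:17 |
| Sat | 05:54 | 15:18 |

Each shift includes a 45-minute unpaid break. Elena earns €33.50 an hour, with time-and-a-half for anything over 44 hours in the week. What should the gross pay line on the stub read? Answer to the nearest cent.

€1972.31

Mon: 10:04–20:08 = 10 h 4 min; less 45 min break → 9 h 19 min
Tue: 09:06–20:14 = 11 h 8 min; less 45 min break → 10 h 23 min
Wed: 11:24–21:07 = 9 h 43 min; less 45 min break → 8 h 58 min
Thu: 09:03–18:44 = 9 h 41 min; less 45 min break → 8 h 56 min
Fri: 09:52–18:17 = 8 h 25 min; less 45 min break → 7 h 40 min
Sat: 05:54–15:18 = 9 h 24 min; less 45 min break → 8 h 39 min
Total worked: 53 h 55 min = 3235 min.
Regular 44 h 0 min = 2640 min at €33.50/h; overtime 9 h 55 min = 595 min at €50.25/h.
Pay = (2640 × €33.50 + 595 × €50.25) ÷ 60 = €1972.31.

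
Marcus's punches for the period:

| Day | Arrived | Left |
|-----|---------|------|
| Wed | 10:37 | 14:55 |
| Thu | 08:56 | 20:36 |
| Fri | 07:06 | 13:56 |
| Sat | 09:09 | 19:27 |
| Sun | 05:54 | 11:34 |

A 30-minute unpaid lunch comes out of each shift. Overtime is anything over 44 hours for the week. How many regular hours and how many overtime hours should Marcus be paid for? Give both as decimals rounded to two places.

Regular 36.27 hours, overtime 0.00 hours

Wed: 10:37–14:55 = 4 h 18 min; less 30 min break → 3 h 48 min
Thu: 08:56–20:36 = 11 h 40 min; less 30 min break → 11 h 10 min
Fri: 07:06–13:56 = 6 h 50 min; less 30 min break → 6 h 20 min
Sat: 09:09–19:27 = 10 h 18 min; less 30 min break → 9 h 48 min
Sun: 05:54–11:34 = 5 h 40 min; less 30 min break → 5 h 10 min
Total worked: 36 h 16 min = 36.27 h.
Threshold 44 h → overtime 0 h 0 min, regular 36 h 16 min.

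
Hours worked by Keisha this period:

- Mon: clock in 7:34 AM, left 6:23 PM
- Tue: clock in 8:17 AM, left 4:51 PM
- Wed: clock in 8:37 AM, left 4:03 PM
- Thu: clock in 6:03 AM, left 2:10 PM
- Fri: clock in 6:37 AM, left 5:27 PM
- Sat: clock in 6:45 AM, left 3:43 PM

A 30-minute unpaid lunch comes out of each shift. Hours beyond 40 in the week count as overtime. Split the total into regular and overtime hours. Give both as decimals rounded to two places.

Mon: 7:34 AM–6:23 PM = 10 h 49 min; less 30 min break → 10 h 19 min
Tue: 8:17 AM–4:51 PM = 8 h 34 min; less 30 min break → 8 h 4 min
Wed: 8:37 AM–4:03 PM = 7 h 26 min; less 30 min break → 6 h 56 min
Thu: 6:03 AM–2:10 PM = 8 h 7 min; less 30 min break → 7 h 37 min
Fri: 6:37 AM–5:27 PM = 10 h 50 min; less 30 min break → 10 h 20 min
Sat: 6:45 AM–3:43 PM = 8 h 58 min; less 30 min break → 8 h 28 min
Total worked: 51 h 44 min = 51.73 h.
Threshold 40 h → overtime 11 h 44 min, regular 40 h 0 min.

Regular 40.00 hours, overtime 11.73 hours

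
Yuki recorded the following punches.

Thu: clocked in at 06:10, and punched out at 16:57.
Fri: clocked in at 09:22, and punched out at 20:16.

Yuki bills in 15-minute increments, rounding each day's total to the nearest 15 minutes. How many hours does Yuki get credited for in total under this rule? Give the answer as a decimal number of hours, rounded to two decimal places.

Thu: 06:10–16:57 = 10 h 47 min → rounds to 10 h 45 min
Fri: 09:22–20:16 = 10 h 54 min → rounds to 11 h 0 min
Total credited: 21 h 45 min.

21.75 hours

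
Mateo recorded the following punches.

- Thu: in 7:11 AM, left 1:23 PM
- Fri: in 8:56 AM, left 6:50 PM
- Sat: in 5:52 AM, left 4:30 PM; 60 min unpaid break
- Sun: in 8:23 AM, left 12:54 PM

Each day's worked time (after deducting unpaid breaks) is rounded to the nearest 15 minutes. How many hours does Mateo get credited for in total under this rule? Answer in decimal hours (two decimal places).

30.50 hours

Thu: 7:11 AM–1:23 PM = 6 h 12 min → rounds to 6 h 15 min
Fri: 8:56 AM–6:50 PM = 9 h 54 min → rounds to 10 h 0 min
Sat: 5:52 AM–4:30 PM = 10 h 38 min − 60 min = 9 h 38 min → rounds to 9 h 45 min
Sun: 8:23 AM–12:54 PM = 4 h 31 min → rounds to 4 h 30 min
Total credited: 30 h 30 min.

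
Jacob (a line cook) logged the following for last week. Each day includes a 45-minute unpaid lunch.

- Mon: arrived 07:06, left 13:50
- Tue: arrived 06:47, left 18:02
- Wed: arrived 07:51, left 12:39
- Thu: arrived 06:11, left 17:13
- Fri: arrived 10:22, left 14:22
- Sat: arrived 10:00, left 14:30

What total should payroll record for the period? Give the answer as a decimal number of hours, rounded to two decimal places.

Mon: 07:06–13:50 = 6 h 44 min; less 45 min break → 5 h 59 min
Tue: 06:47–18:02 = 11 h 15 min; less 45 min break → 10 h 30 min
Wed: 07:51–12:39 = 4 h 48 min; less 45 min break → 4 h 3 min
Thu: 06:11–17:13 = 11 h 2 min; less 45 min break → 10 h 17 min
Fri: 10:22–14:22 = 4 h 0 min; less 45 min break → 3 h 15 min
Sat: 10:00–14:30 = 4 h 30 min; less 45 min break → 3 h 45 min
Total: 5 h 59 min + 10 h 30 min + 4 h 3 min + 10 h 17 min + 3 h 15 min + 3 h 45 min = 37 h 49 min.

37.82 hours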